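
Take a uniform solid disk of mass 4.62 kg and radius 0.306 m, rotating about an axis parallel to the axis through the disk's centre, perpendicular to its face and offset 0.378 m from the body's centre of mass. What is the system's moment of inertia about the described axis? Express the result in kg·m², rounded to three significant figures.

I_cm = (1/2)MR² = (1/2)(4.62)(0.306)² = 0.2163 kg·m²; centre at d = 0.378 m, so the parallel axis theorem gives I = 0.2163 + (4.62)(0.378)² = 0.87642 kg·m².

0.876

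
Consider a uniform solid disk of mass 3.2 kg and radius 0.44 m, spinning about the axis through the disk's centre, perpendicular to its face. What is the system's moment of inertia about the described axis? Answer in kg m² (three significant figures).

I_cm = (1/2)MR² = (1/2)(3.2)(0.44)² = 0.30976 kg m²; axis through the centre, so I = 0.30976 kg m².

0.310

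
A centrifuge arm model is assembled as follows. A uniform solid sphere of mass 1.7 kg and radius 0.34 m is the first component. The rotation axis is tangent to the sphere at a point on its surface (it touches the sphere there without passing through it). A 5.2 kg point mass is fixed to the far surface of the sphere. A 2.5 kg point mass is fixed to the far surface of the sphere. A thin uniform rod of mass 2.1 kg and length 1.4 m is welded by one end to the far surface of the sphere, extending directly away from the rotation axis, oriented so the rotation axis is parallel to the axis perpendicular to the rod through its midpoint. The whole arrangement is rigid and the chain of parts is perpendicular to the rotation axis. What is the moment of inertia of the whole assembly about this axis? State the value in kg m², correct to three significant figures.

Solid sphere: I_cm = (2/5)MR² = (2/5)(1.7)(0.34)² = 0.078608 kg m²; centre at d = 0.34 m, so I = I_cm + Md² gives I = 0.078608 + (1.7)(0.34)² = 0.27513 kg m².
Point mass: I_cm = 0; centre at d = 0.34 + 0.34 = 0.68 m, so I = I_cm + Md² gives I = 0 + (5.2)(0.68)² = 2.4045 kg m².
Point mass: I_cm = 0; centre at d = 0.34 + 0.34 = 0.68 m, so I = I_cm + Md² gives I = 0 + (2.5)(0.68)² = 1.156 kg m².
Thin rod: I_cm = (1/12)ML² = (1/12)(2.1)(1.4)² = 0.343 kg m²; centre at d = 0.34 + 0.34 + 0.7 = 1.38 m, so I = I_cm + Md² gives I = 0.343 + (2.1)(1.38)² = 4.3422 kg m².
Total I = 0.27513 + 2.4045 + 1.156 + 4.3422 = 8.1778 kg m².

8.18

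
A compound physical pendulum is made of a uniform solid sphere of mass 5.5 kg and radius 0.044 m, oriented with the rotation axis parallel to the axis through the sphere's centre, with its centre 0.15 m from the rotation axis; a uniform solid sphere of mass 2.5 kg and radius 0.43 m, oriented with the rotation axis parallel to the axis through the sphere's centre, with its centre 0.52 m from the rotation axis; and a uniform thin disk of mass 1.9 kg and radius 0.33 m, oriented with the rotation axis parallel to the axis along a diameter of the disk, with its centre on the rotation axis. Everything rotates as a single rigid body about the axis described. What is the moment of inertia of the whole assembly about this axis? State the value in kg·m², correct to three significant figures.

Solid sphere: I_cm = (2/5)MR² = (2/5)(5.5)(0.044)² = 0.0042592 kg·m²; centre at d = 0.15 m, so the parallel axis theorem gives I = 0.0042592 + (5.5)(0.15)² = 0.12801 kg·m².
Solid sphere: I_cm = (2/5)MR² = (2/5)(2.5)(0.43)² = 0.1849 kg·m²; centre at d = 0.52 m, so the parallel axis theorem gives I = 0.1849 + (2.5)(0.52)² = 0.8609 kg·m².
Thin disk: I_cm = (1/4)MR² = (1/4)(1.9)(0.33)² = 0.051728 kg·m²; axis through the centre, so I = 0.051728 kg·m².
Total I = 0.12801 + 0.8609 + 0.051728 = 1.0406 kg·m².

1.04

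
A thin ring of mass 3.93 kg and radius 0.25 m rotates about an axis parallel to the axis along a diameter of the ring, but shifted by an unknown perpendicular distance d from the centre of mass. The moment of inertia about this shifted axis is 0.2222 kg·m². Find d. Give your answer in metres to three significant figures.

0.159

About the centre-of-mass axis, I_cm = (1/2)MR² = (1/2)(3.93)(0.25)² = 0.12281 kg·m².
Parallel axis theorem: I = I_cm + Md², so Md² = 0.2222 − 0.12281 = 0.099388 kg·m².
d = √(0.099388 / 3.93) = 0.15903 m.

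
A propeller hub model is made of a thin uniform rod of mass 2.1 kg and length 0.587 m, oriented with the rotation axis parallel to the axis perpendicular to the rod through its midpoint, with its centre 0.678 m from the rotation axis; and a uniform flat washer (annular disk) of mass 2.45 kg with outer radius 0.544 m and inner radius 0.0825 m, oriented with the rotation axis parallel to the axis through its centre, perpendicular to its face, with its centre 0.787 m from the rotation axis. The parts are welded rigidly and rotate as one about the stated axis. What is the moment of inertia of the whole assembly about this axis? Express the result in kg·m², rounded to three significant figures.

Thin rod: I_cm = (1/12)ML² = (1/12)(2.1)(0.587)² = 0.0603 kg·m²; centre at d = 0.678 m, so I = I_cm + Md² gives I = 0.0603 + (2.1)(0.678)² = 1.0256 kg·m².
Annular disk: I_cm = (1/2)M(R²+r²) = (1/2)(2.45)[(0.544)² + (0.0825)²] = 0.37086 kg·m²; centre at d = 0.787 m, so I = I_cm + Md² gives I = 0.37086 + (2.45)(0.787)² = 1.8883 kg·m².
Total I = 1.0256 + 1.8883 = 2.9139 kg·m².

2.91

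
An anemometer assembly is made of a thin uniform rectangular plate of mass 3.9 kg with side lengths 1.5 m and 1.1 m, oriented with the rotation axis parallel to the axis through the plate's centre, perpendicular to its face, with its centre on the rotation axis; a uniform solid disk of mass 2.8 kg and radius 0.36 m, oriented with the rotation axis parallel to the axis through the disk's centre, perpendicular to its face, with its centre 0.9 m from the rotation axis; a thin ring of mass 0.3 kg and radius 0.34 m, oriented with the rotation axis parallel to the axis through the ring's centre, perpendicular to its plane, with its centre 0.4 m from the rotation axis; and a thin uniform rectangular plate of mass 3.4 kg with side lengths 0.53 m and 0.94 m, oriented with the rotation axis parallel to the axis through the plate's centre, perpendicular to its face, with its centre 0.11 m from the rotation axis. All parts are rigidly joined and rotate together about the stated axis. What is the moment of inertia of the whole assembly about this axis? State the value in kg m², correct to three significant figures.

4.03

Rectangular plate: I_cm = (1/12)M(a²+b²) = (1/12)(3.9)[(1.5)² + (1.1)²] = 1.1245 kg m²; axis through the centre, so I = 1.1245 kg m².
Solid disk: I_cm = (1/2)MR² = (1/2)(2.8)(0.36)² = 0.18144 kg m²; centre at d = 0.9 m, so the parallel axis theorem gives I = 0.18144 + (2.8)(0.9)² = 2.4494 kg m².
Thin ring: I_cm = MR² = (0.3)(0.34)² = 0.03468 kg m²; centre at d = 0.4 m, so the parallel axis theorem gives I = 0.03468 + (0.3)(0.4)² = 0.08268 kg m².
Rectangular plate: I_cm = (1/12)M(a²+b²) = (1/12)(3.4)[(0.53)² + (0.94)²] = 0.32994 kg m²; centre at d = 0.11 m, so the parallel axis theorem gives I = 0.32994 + (3.4)(0.11)² = 0.37108 kg m².
Total I = 1.1245 + 2.4494 + 0.08268 + 0.37108 = 4.0277 kg m².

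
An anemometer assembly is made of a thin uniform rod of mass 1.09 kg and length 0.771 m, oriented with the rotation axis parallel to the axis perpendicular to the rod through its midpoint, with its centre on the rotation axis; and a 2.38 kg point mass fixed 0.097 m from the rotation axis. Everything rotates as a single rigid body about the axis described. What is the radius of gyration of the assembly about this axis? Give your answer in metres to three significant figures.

0.148

Thin rod: I_cm = (1/12)ML² = (1/12)(1.09)(0.771)² = 0.053995 kg m²; axis through the centre, so I = 0.053995 kg m².
Point mass: I_cm = 0; centre at d = 0.097 m, so I = I_cm + Md² gives I = 0 + (2.38)(0.097)² = 0.022393 kg m².
Total I = 0.076388 kg m²; total mass M = 3.47 kg.
k = √(I/M) = √(0.076388/3.47) = 0.14837 m.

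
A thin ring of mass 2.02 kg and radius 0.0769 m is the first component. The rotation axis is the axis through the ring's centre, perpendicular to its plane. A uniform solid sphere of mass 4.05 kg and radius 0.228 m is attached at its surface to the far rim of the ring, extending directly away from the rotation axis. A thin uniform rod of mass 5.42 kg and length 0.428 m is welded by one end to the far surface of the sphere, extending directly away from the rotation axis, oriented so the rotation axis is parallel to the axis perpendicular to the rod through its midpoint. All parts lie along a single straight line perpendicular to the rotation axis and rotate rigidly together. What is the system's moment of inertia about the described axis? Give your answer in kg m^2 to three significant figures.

Thin ring: I_cm = MR² = (2.02)(0.0769)² = 0.011945 kg m^2; axis through the centre, so I = 0.011945 kg m^2.
Solid sphere: I_cm = (2/5)MR² = (2/5)(4.05)(0.228)² = 0.084214 kg m^2; centre at d = 0.0769 + 0.228 = 0.3049 m, so the parallel axis theorem gives I = 0.084214 + (4.05)(0.3049)² = 0.46072 kg m^2.
Thin rod: I_cm = (1/12)ML² = (1/12)(5.42)(0.428)² = 0.082738 kg m^2; centre at d = 0.0769 + 0.228 + 0.228 + 0.214 = 0.7469 m, so the parallel axis theorem gives I = 0.082738 + (5.42)(0.7469)² = 3.1063 kg m^2.
Total I = 0.011945 + 0.46072 + 3.1063 = 3.579 kg m^2.

3.58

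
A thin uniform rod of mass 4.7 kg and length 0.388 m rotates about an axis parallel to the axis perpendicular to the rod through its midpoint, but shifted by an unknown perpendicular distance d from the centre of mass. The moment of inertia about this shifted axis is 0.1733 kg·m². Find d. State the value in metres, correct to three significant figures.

About the centre-of-mass axis, I_cm = (1/12)ML² = (1/12)(4.7)(0.388)² = 0.058963 kg·m².
Parallel axis theorem: I = I_cm + Md², so Md² = 0.1733 − 0.058963 = 0.11434 kg·m².
d = √(0.11434 / 4.7) = 0.15597 m.

0.156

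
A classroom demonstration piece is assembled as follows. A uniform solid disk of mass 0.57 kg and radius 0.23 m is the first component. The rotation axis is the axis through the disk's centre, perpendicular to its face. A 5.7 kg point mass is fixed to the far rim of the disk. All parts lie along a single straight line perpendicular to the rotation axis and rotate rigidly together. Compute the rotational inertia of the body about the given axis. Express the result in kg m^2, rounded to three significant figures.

Solid disk: I_cm = (1/2)MR² = (1/2)(0.57)(0.23)² = 0.015076 kg m^2; axis through the centre, so I = 0.015076 kg m^2.
Point mass: I_cm = 0; centre at d = 0.23 m, so the parallel axis theorem gives I = 0 + (5.7)(0.23)² = 0.30153 kg m^2.
Total I = 0.015076 + 0.30153 = 0.31661 kg m^2.

0.317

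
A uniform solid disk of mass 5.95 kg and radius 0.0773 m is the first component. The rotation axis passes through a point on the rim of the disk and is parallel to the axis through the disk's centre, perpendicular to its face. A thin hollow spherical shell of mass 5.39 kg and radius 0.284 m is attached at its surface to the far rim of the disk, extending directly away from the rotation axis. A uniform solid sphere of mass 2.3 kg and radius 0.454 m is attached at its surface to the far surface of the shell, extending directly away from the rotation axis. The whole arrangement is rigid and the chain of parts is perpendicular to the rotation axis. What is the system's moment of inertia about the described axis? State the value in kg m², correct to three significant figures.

Solid disk: I_cm = (1/2)MR² = (1/2)(5.95)(0.0773)² = 0.017776 kg m²; centre at d = 0.0773 m, so I = I_cm + Md² gives I = 0.017776 + (5.95)(0.0773)² = 0.053329 kg m².
Spherical shell: I_cm = (2/3)MR² = (2/3)(5.39)(0.284)² = 0.28982 kg m²; centre at d = 0.0773 + 0.0773 + 0.284 = 0.4386 m, so I = I_cm + Md² gives I = 0.28982 + (5.39)(0.4386)² = 1.3267 kg m².
Solid sphere: I_cm = (2/5)MR² = (2/5)(2.3)(0.454)² = 0.18963 kg m²; centre at d = 0.0773 + 0.0773 + 0.284 + 0.284 + 0.454 = 1.1766 m, so I = I_cm + Md² gives I = 0.18963 + (2.3)(1.1766)² = 3.3737 kg m².
Total I = 0.053329 + 1.3267 + 3.3737 = 4.7537 kg m².

4.75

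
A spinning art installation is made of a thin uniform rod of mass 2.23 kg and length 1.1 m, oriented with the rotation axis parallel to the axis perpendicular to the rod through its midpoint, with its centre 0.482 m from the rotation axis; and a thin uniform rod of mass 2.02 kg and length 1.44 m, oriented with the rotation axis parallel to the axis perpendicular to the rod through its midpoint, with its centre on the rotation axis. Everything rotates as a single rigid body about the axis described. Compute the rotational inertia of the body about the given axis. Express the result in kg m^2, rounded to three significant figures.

Thin rod: I_cm = (1/12)ML² = (1/12)(2.23)(1.1)² = 0.22486 kg m^2; centre at d = 0.482 m, so the parallel axis theorem gives I = 0.22486 + (2.23)(0.482)² = 0.74294 kg m^2.
Thin rod: I_cm = (1/12)ML² = (1/12)(2.02)(1.44)² = 0.34906 kg m^2; axis through the centre, so I = 0.34906 kg m^2.
Total I = 0.74294 + 0.34906 = 1.092 kg m^2.

1.09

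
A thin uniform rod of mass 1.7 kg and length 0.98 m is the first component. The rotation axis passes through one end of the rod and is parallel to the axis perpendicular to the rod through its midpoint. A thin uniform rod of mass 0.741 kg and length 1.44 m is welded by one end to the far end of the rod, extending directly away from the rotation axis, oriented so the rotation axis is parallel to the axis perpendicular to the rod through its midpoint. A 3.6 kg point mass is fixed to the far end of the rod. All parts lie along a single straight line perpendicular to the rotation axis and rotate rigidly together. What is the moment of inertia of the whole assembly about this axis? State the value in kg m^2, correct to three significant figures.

Thin rod: I_cm = (1/12)ML² = (1/12)(1.7)(0.98)² = 0.13606 kg m^2; centre at d = 0.49 m, so I = I_cm + Md² gives I = 0.13606 + (1.7)(0.49)² = 0.54423 kg m^2.
Thin rod: I_cm = (1/12)ML² = (1/12)(0.741)(1.44)² = 0.12804 kg m^2; centre at d = 0.49 + 0.49 + 0.72 = 1.7 m, so I = I_cm + Md² gives I = 0.12804 + (0.741)(1.7)² = 2.2695 kg m^2.
Point mass: I_cm = 0; centre at d = 0.49 + 0.49 + 0.72 + 0.72 = 2.42 m, so I = I_cm + Md² gives I = 0 + (3.6)(2.42)² = 21.083 kg m^2.
Total I = 0.54423 + 2.2695 + 21.083 = 23.897 kg m^2.

23.9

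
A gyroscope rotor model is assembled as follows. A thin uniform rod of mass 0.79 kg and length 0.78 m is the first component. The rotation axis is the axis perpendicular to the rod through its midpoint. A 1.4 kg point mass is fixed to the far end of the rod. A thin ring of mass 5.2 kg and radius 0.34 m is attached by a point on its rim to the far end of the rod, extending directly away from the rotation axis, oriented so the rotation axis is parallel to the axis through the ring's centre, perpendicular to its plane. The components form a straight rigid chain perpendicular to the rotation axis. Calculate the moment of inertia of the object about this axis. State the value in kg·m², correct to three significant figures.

3.63

Thin rod: I_cm = (1/12)ML² = (1/12)(0.79)(0.78)² = 0.040053 kg·m²; axis through the centre, so I = 0.040053 kg·m².
Point mass: I_cm = 0; centre at d = 0.39 m, so I = I_cm + Md² gives I = 0 + (1.4)(0.39)² = 0.21294 kg·m².
Thin ring: I_cm = MR² = (5.2)(0.34)² = 0.60112 kg·m²; centre at d = 0.39 + 0.34 = 0.73 m, so I = I_cm + Md² gives I = 0.60112 + (5.2)(0.73)² = 3.3722 kg·m².
Total I = 0.040053 + 0.21294 + 3.3722 = 3.6252 kg·m².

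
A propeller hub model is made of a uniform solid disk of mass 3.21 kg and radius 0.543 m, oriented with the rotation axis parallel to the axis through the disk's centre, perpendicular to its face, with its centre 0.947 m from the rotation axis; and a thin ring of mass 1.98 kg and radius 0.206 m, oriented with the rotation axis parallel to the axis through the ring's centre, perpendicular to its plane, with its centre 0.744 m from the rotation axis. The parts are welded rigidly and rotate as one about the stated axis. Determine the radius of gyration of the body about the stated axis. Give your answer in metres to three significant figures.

0.934

Solid disk: I_cm = (1/2)MR² = (1/2)(3.21)(0.543)² = 0.47323 kg·m²; centre at d = 0.947 m, so I = I_cm + Md² gives I = 0.47323 + (3.21)(0.947)² = 3.352 kg·m².
Thin ring: I_cm = MR² = (1.98)(0.206)² = 0.084023 kg·m²; centre at d = 0.744 m, so I = I_cm + Md² gives I = 0.084023 + (1.98)(0.744)² = 1.18 kg·m².
Total I = 4.532 kg·m²; total mass M = 5.19 kg.
k = √(I/M) = √(4.532/5.19) = 0.93446 m.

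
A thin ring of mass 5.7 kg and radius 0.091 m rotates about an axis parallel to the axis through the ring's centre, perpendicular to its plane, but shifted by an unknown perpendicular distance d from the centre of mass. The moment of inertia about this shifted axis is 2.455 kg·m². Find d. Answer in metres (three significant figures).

About the centre-of-mass axis, I_cm = MR² = (5.7)(0.091)² = 0.047202 kg·m².
Parallel axis theorem: I = I_cm + Md², so Md² = 2.455 − 0.047202 = 2.4078 kg·m².
d = √(2.4078 / 5.7) = 0.64994 m.

0.650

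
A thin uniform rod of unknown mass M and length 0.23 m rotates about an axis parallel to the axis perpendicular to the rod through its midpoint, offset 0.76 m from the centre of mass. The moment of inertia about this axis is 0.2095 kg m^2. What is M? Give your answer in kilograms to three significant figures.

0.360

I = I_cm + Md² = (1/12)ML² + Md² = M·[0.0833333·(0.23)² + (0.76)²] = M·0.58201.
So M = 0.2095 / 0.58201 = 0.35996 kg.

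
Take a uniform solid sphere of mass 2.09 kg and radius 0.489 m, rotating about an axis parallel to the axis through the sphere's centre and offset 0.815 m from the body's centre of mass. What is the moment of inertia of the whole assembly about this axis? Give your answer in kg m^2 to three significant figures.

1.59

I_cm = (2/5)MR² = (2/5)(2.09)(0.489)² = 0.19991 kg m^2; centre at d = 0.815 m, so I = I_cm + Md² gives I = 0.19991 + (2.09)(0.815)² = 1.5881 kg m^2.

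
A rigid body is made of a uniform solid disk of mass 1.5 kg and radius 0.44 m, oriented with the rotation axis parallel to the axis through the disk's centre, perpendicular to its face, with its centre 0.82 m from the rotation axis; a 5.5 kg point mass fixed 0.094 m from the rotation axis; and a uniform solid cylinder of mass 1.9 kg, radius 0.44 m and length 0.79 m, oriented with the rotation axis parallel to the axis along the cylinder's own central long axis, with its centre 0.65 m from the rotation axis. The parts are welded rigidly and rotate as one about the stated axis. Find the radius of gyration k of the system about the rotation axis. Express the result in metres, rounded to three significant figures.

0.496

Solid disk: I_cm = (1/2)MR² = (1/2)(1.5)(0.44)² = 0.1452 kg m²; centre at d = 0.82 m, so I = I_cm + Md² gives I = 0.1452 + (1.5)(0.82)² = 1.1538 kg m².
Point mass: I_cm = 0; centre at d = 0.094 m, so I = I_cm + Md² gives I = 0 + (5.5)(0.094)² = 0.048598 kg m².
Solid cylinder: I_cm = (1/2)MR² = (1/2)(1.9)(0.44)² = 0.18392 kg m²; centre at d = 0.65 m, so I = I_cm + Md² gives I = 0.18392 + (1.9)(0.65)² = 0.98667 kg m².
Total I = 2.1891 kg m²; total mass M = 8.9 kg.
k = √(I/M) = √(2.1891/8.9) = 0.49595 m.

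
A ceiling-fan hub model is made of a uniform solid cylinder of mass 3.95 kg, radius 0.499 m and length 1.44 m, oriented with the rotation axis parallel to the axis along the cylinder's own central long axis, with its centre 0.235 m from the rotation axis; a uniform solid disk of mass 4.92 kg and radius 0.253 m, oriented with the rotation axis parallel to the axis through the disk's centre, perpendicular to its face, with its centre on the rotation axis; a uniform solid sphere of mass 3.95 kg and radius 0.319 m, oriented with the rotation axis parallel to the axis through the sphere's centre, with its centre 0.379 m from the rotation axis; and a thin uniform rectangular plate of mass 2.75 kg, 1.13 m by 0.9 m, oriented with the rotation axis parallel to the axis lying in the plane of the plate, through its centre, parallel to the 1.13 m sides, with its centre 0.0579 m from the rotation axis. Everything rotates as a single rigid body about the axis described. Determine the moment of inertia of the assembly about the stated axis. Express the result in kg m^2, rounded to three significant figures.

1.79

Solid cylinder: I_cm = (1/2)MR² = (1/2)(3.95)(0.499)² = 0.49178 kg m^2; centre at d = 0.235 m, so I = I_cm + Md² gives I = 0.49178 + (3.95)(0.235)² = 0.70992 kg m^2.
Solid disk: I_cm = (1/2)MR² = (1/2)(4.92)(0.253)² = 0.15746 kg m^2; axis through the centre, so I = 0.15746 kg m^2.
Solid sphere: I_cm = (2/5)MR² = (2/5)(3.95)(0.319)² = 0.16078 kg m^2; centre at d = 0.379 m, so I = I_cm + Md² gives I = 0.16078 + (3.95)(0.379)² = 0.72816 kg m^2.
Rectangular plate: I_cm = (1/12)Mb² = (1/12)(2.75)(0.9)² = 0.18563 kg m^2; centre at d = 0.0579 m, so I = I_cm + Md² gives I = 0.18563 + (2.75)(0.0579)² = 0.19484 kg m^2.
Total I = 0.70992 + 0.15746 + 0.72816 + 0.19484 = 1.7904 kg m^2.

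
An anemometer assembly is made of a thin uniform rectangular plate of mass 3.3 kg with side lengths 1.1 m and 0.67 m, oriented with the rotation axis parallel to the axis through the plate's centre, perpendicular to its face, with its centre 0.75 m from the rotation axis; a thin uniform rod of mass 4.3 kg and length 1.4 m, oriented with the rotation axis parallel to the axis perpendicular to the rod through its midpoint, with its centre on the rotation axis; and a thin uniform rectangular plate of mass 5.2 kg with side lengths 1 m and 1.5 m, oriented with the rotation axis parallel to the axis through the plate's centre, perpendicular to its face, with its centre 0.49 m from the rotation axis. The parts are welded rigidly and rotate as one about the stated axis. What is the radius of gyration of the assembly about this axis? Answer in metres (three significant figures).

Rectangular plate: I_cm = (1/12)M(a²+b²) = (1/12)(3.3)[(1.1)² + (0.67)²] = 0.4562 kg m²; centre at d = 0.75 m, so the parallel axis theorem gives I = 0.4562 + (3.3)(0.75)² = 2.3124 kg m².
Thin rod: I_cm = (1/12)ML² = (1/12)(4.3)(1.4)² = 0.70233 kg m²; axis through the centre, so I = 0.70233 kg m².
Rectangular plate: I_cm = (1/12)M(a²+b²) = (1/12)(5.2)[(1)² + (1.5)²] = 1.4083 kg m²; centre at d = 0.49 m, so the parallel axis theorem gives I = 1.4083 + (5.2)(0.49)² = 2.6569 kg m².
Total I = 5.6716 kg m²; total mass M = 12.8 kg.
k = √(I/M) = √(5.6716/12.8) = 0.66565 m.

0.666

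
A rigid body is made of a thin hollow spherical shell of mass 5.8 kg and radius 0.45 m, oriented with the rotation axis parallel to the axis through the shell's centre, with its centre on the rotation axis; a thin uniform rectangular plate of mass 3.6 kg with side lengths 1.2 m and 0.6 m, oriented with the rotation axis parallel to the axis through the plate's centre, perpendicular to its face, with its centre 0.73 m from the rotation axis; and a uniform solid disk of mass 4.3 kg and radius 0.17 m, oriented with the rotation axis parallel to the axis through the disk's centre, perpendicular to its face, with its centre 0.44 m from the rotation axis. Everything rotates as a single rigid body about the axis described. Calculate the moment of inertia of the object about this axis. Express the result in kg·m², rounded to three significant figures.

Spherical shell: I_cm = (2/3)MR² = (2/3)(5.8)(0.45)² = 0.783 kg·m²; axis through the centre, so I = 0.783 kg·m².
Rectangular plate: I_cm = (1/12)M(a²+b²) = (1/12)(3.6)[(1.2)² + (0.6)²] = 0.54 kg·m²; centre at d = 0.73 m, so I = I_cm + Md² gives I = 0.54 + (3.6)(0.73)² = 2.4584 kg·m².
Solid disk: I_cm = (1/2)MR² = (1/2)(4.3)(0.17)² = 0.062135 kg·m²; centre at d = 0.44 m, so I = I_cm + Md² gives I = 0.062135 + (4.3)(0.44)² = 0.89461 kg·m².
Total I = 0.783 + 2.4584 + 0.89461 = 4.1361 kg·m².

4.14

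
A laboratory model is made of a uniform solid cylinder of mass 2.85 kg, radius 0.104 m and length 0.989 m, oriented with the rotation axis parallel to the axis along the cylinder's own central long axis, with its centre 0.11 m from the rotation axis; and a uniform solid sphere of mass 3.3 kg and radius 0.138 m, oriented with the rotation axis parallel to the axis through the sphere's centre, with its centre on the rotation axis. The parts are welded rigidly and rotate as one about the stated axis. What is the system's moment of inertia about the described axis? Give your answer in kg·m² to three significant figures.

0.0750

Solid cylinder: I_cm = (1/2)MR² = (1/2)(2.85)(0.104)² = 0.015413 kg·m²; centre at d = 0.11 m, so I = I_cm + Md² gives I = 0.015413 + (2.85)(0.11)² = 0.049898 kg·m².
Solid sphere: I_cm = (2/5)MR² = (2/5)(3.3)(0.138)² = 0.025138 kg·m²; axis through the centre, so I = 0.025138 kg·m².
Total I = 0.049898 + 0.025138 = 0.075036 kg·m².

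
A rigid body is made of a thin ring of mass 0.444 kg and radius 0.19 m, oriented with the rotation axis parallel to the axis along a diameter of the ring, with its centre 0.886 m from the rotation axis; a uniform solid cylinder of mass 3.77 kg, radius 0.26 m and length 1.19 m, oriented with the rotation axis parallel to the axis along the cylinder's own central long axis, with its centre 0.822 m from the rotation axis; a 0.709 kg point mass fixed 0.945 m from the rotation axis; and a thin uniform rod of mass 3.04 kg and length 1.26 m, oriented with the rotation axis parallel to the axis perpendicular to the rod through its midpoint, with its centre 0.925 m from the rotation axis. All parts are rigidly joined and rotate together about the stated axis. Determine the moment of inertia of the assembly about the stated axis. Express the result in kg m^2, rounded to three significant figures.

Thin ring: I_cm = (1/2)MR² = (1/2)(0.444)(0.19)² = 0.0080142 kg m^2; centre at d = 0.886 m, so the parallel axis theorem gives I = 0.0080142 + (0.444)(0.886)² = 0.35655 kg m^2.
Solid cylinder: I_cm = (1/2)MR² = (1/2)(3.77)(0.26)² = 0.12743 kg m^2; centre at d = 0.822 m, so the parallel axis theorem gives I = 0.12743 + (3.77)(0.822)² = 2.6748 kg m^2.
Point mass: I_cm = 0; centre at d = 0.945 m, so the parallel axis theorem gives I = 0 + (0.709)(0.945)² = 0.63315 kg m^2.
Thin rod: I_cm = (1/12)ML² = (1/12)(3.04)(1.26)² = 0.40219 kg m^2; centre at d = 0.925 m, so the parallel axis theorem gives I = 0.40219 + (3.04)(0.925)² = 3.0033 kg m^2.
Total I = 0.35655 + 2.6748 + 0.63315 + 3.0033 = 6.6678 kg m^2.

6.67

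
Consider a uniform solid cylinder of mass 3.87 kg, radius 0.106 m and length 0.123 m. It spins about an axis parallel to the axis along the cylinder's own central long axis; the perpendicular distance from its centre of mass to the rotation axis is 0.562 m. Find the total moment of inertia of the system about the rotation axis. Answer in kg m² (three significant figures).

I_cm = (1/2)MR² = (1/2)(3.87)(0.106)² = 0.021742 kg m²; centre at d = 0.562 m, so the parallel axis theorem gives I = 0.021742 + (3.87)(0.562)² = 1.2441 kg m².

1.24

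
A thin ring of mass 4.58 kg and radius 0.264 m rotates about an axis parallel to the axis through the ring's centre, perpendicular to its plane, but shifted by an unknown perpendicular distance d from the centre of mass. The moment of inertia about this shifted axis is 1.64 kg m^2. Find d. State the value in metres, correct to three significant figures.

0.537

About the centre-of-mass axis, I_cm = MR² = (4.58)(0.264)² = 0.31921 kg m^2.
Parallel axis theorem: I = I_cm + Md², so Md² = 1.64 − 0.31921 = 1.3208 kg m^2.
d = √(1.3208 / 4.58) = 0.53701 m.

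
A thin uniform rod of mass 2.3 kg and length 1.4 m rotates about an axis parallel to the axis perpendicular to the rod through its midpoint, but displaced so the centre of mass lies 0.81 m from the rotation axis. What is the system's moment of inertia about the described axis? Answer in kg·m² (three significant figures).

I_cm = (1/12)ML² = (1/12)(2.3)(1.4)² = 0.37567 kg·m²; centre at d = 0.81 m, so the parallel axis theorem gives I = 0.37567 + (2.3)(0.81)² = 1.8847 kg·m².

1.88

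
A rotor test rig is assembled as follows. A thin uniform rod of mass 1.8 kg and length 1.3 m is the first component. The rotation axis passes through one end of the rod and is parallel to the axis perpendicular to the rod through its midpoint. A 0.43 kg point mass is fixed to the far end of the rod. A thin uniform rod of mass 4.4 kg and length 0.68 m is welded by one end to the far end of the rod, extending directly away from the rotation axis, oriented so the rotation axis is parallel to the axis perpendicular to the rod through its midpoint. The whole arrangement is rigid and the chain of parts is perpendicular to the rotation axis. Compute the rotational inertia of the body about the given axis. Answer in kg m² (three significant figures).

Thin rod: I_cm = (1/12)ML² = (1/12)(1.8)(1.3)² = 0.2535 kg m²; centre at d = 0.65 m, so I = I_cm + Md² gives I = 0.2535 + (1.8)(0.65)² = 1.014 kg m².
Point mass: I_cm = 0; centre at d = 0.65 + 0.65 = 1.3 m, so I = I_cm + Md² gives I = 0 + (0.43)(1.3)² = 0.7267 kg m².
Thin rod: I_cm = (1/12)ML² = (1/12)(4.4)(0.68)² = 0.16955 kg m²; centre at d = 0.65 + 0.65 + 0.34 = 1.64 m, so I = I_cm + Md² gives I = 0.16955 + (4.4)(1.64)² = 12.004 kg m².
Total I = 1.014 + 0.7267 + 12.004 = 13.744 kg m².

13.7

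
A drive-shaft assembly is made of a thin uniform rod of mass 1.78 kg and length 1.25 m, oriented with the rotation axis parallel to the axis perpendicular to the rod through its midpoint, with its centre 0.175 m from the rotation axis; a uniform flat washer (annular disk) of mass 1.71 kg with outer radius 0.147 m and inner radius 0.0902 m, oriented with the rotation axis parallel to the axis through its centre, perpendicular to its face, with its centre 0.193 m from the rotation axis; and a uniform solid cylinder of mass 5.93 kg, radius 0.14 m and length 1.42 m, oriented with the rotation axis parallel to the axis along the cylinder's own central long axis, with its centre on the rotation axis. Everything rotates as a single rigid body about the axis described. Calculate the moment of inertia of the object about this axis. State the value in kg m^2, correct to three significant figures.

Thin rod: I_cm = (1/12)ML² = (1/12)(1.78)(1.25)² = 0.23177 kg m^2; centre at d = 0.175 m, so the parallel axis theorem gives I = 0.23177 + (1.78)(0.175)² = 0.28628 kg m^2.
Annular disk: I_cm = (1/2)M(R²+r²) = (1/2)(1.71)[(0.147)² + (0.0902)²] = 0.025432 kg m^2; centre at d = 0.193 m, so the parallel axis theorem gives I = 0.025432 + (1.71)(0.193)² = 0.089128 kg m^2.
Solid cylinder: I_cm = (1/2)MR² = (1/2)(5.93)(0.14)² = 0.058114 kg m^2; axis through the centre, so I = 0.058114 kg m^2.
Total I = 0.28628 + 0.089128 + 0.058114 = 0.43353 kg m^2.

0.434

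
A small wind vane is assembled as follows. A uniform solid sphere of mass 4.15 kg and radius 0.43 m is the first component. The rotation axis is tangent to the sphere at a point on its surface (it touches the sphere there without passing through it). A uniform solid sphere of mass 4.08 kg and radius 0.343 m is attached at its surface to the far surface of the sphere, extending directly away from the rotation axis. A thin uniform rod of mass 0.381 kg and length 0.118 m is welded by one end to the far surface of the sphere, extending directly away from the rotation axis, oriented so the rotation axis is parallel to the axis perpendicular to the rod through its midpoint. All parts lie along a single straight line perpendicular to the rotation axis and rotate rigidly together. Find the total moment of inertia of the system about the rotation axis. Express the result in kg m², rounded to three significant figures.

Solid sphere: I_cm = (2/5)MR² = (2/5)(4.15)(0.43)² = 0.30693 kg m²; centre at d = 0.43 m, so the parallel axis theorem gives I = 0.30693 + (4.15)(0.43)² = 1.0743 kg m².
Solid sphere: I_cm = (2/5)MR² = (2/5)(4.08)(0.343)² = 0.192 kg m²; centre at d = 0.43 + 0.43 + 0.343 = 1.203 m, so the parallel axis theorem gives I = 0.192 + (4.08)(1.203)² = 6.0966 kg m².
Thin rod: I_cm = (1/12)ML² = (1/12)(0.381)(0.118)² = 0.00044209 kg m²; centre at d = 0.43 + 0.43 + 0.343 + 0.343 + 0.059 = 1.605 m, so the parallel axis theorem gives I = 0.00044209 + (0.381)(1.605)² = 0.98191 kg m².
Total I = 1.0743 + 6.0966 + 0.98191 = 8.1528 kg m².

8.15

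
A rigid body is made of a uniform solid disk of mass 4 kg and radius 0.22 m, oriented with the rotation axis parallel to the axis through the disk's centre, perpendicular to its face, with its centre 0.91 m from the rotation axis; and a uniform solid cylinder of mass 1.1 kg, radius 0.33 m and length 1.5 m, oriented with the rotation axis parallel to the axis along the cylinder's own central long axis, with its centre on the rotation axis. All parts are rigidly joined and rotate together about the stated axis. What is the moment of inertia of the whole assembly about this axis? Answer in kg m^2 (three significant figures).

Solid disk: I_cm = (1/2)MR² = (1/2)(4)(0.22)² = 0.0968 kg m^2; centre at d = 0.91 m, so the parallel axis theorem gives I = 0.0968 + (4)(0.91)² = 3.4092 kg m^2.
Solid cylinder: I_cm = (1/2)MR² = (1/2)(1.1)(0.33)² = 0.059895 kg m^2; axis through the centre, so I = 0.059895 kg m^2.
Total I = 3.4092 + 0.059895 = 3.4691 kg m^2.

3.47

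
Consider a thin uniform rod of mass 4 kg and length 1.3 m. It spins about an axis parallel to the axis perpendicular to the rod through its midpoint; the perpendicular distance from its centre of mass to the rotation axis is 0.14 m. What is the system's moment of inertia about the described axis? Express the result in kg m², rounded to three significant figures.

0.642

I_cm = (1/12)ML² = (1/12)(4)(1.3)² = 0.56333 kg m²; centre at d = 0.14 m, so the parallel axis theorem gives I = 0.56333 + (4)(0.14)² = 0.64173 kg m².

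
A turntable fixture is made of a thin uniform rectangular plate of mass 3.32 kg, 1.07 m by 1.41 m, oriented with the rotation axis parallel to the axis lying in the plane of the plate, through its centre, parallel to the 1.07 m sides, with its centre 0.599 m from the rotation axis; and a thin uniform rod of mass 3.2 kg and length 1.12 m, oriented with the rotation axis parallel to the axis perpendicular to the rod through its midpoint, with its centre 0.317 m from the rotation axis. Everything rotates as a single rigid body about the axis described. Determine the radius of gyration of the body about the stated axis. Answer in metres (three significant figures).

0.606

Rectangular plate: I_cm = (1/12)Mb² = (1/12)(3.32)(1.41)² = 0.55004 kg m^2; centre at d = 0.599 m, so the parallel axis theorem gives I = 0.55004 + (3.32)(0.599)² = 1.7413 kg m^2.
Thin rod: I_cm = (1/12)ML² = (1/12)(3.2)(1.12)² = 0.33451 kg m^2; centre at d = 0.317 m, so the parallel axis theorem gives I = 0.33451 + (3.2)(0.317)² = 0.65607 kg m^2.
Total I = 2.3973 kg m^2; total mass M = 6.52 kg.
k = √(I/M) = √(2.3973/6.52) = 0.60637 m.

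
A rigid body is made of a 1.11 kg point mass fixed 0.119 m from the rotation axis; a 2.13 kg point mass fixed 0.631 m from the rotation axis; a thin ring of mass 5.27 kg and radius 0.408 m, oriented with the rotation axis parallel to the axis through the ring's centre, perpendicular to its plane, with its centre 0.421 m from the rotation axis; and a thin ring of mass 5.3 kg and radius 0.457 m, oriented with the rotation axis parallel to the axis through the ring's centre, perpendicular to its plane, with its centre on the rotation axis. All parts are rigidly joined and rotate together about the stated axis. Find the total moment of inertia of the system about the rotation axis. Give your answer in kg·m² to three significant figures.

Point mass: I_cm = 0; centre at d = 0.119 m, so I = I_cm + Md² gives I = 0 + (1.11)(0.119)² = 0.015719 kg·m².
Point mass: I_cm = 0; centre at d = 0.631 m, so I = I_cm + Md² gives I = 0 + (2.13)(0.631)² = 0.84808 kg·m².
Thin ring: I_cm = MR² = (5.27)(0.408)² = 0.87727 kg·m²; centre at d = 0.421 m, so I = I_cm + Md² gives I = 0.87727 + (5.27)(0.421)² = 1.8113 kg·m².
Thin ring: I_cm = MR² = (5.3)(0.457)² = 1.1069 kg·m²; axis through the centre, so I = 1.1069 kg·m².
Total I = 0.015719 + 0.84808 + 1.8113 + 1.1069 = 3.782 kg·m².

3.78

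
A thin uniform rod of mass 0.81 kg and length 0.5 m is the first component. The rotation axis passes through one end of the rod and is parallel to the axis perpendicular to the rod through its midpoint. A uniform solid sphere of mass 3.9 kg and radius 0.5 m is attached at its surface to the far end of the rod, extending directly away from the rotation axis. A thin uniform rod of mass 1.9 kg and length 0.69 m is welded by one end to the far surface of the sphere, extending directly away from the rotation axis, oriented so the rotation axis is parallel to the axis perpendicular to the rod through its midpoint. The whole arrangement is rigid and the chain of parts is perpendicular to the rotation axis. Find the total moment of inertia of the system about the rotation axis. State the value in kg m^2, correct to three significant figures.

Thin rod: I_cm = (1/12)ML² = (1/12)(0.81)(0.5)² = 0.016875 kg m^2; centre at d = 0.25 m, so I = I_cm + Md² gives I = 0.016875 + (0.81)(0.25)² = 0.0675 kg m^2.
Solid sphere: I_cm = (2/5)MR² = (2/5)(3.9)(0.5)² = 0.39 kg m^2; centre at d = 0.25 + 0.25 + 0.5 = 1 m, so I = I_cm + Md² gives I = 0.39 + (3.9)(1)² = 4.29 kg m^2.
Thin rod: I_cm = (1/12)ML² = (1/12)(1.9)(0.69)² = 0.075382 kg m^2; centre at d = 0.25 + 0.25 + 0.5 + 0.5 + 0.345 = 1.845 m, so I = I_cm + Md² gives I = 0.075382 + (1.9)(1.845)² = 6.543 kg m^2.
Total I = 0.0675 + 4.29 + 6.543 = 10.901 kg m^2.

10.9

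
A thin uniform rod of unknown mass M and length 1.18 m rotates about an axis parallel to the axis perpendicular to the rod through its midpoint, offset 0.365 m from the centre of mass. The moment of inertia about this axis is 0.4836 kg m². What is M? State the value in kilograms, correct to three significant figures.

1.94

I = I_cm + Md² = (1/12)ML² + Md² = M·[0.0833333·(1.18)² + (0.365)²] = M·0.24926.
So M = 0.4836 / 0.24926 = 1.9402 kg.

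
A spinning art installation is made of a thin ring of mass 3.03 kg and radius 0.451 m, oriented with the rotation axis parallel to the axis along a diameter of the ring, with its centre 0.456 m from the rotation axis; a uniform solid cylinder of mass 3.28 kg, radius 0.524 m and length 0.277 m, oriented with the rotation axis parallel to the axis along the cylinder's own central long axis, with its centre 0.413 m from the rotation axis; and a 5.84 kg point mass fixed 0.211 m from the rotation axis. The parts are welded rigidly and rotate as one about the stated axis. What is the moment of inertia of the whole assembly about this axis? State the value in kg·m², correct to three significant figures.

Thin ring: I_cm = (1/2)MR² = (1/2)(3.03)(0.451)² = 0.30815 kg·m²; centre at d = 0.456 m, so the parallel axis theorem gives I = 0.30815 + (3.03)(0.456)² = 0.9382 kg·m².
Solid cylinder: I_cm = (1/2)MR² = (1/2)(3.28)(0.524)² = 0.4503 kg·m²; centre at d = 0.413 m, so the parallel axis theorem gives I = 0.4503 + (3.28)(0.413)² = 1.0098 kg·m².
Point mass: I_cm = 0; centre at d = 0.211 m, so the parallel axis theorem gives I = 0 + (5.84)(0.211)² = 0.26 kg·m².
Total I = 0.9382 + 1.0098 + 0.26 = 2.208 kg·m².

2.21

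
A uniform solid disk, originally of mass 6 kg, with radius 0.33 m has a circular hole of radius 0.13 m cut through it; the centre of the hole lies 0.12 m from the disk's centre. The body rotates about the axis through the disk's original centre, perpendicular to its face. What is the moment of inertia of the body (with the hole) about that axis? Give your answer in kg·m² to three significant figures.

0.305

Unpierced body about its centre: I₀ = (1/2)MR² = (1/2)(6)(0.33)² = 0.3267 kg·m².
The removed disk has mass m = M·(r/R)² = (6)(0.13/0.33)² = 0.93113 kg (same uniform areal density).
Its moment of inertia about the rotation axis (parallel-axis theorem): I_hole = (1/2)mr² + md² = (1/2)(0.93113)(0.13)² + (0.93113)(0.12)² = 0.021276 kg·m².
Treating the hole as negative mass, I = I₀ − I_hole = 0.3267 − 0.021276 = 0.30542 kg·m².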